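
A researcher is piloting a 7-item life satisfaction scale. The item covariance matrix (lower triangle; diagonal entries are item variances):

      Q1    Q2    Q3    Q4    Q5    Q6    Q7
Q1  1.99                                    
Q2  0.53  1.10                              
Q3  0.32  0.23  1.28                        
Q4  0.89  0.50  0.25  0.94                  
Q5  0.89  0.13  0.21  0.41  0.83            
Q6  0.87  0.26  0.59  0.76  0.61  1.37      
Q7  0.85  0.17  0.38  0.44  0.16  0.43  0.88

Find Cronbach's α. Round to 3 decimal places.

α = 0.819

sum of item variances = 1.99 + 1.10 + 1.28 + 0.94 + 0.83 + 1.37 + 0.88 = 8.39
Sum of the distinct covariances = 9.88
σ²_T = 8.39 + 2 × 9.88 = 28.15
α = (k/(k−1))·(1 − sum of item variances/σ²_T) = (7/6)·(1 − 8.39/28.15) = 0.819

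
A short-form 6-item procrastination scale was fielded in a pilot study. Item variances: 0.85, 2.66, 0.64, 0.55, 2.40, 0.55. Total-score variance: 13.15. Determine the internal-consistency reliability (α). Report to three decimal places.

sum of item variances = 0.85 + 2.66 + 0.64 + 0.55 + 2.40 + 0.55 = 7.65
α = (k/(k−1))·(1 − sum of item variances/σ²_total) = (6/5)·(1 − 7.65/13.15) = 0.502

α = 0.502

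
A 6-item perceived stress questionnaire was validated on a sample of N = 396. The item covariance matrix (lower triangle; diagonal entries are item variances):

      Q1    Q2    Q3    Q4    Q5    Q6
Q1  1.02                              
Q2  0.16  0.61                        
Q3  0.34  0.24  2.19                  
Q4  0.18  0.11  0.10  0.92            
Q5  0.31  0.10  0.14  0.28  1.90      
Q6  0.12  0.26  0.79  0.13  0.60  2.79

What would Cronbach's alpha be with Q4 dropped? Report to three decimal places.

Cronbach's alpha = 0.523

Remaining items: Q1, Q2, Q3, Q5, Q6 (k = 5).
ΣVar(i) = 1.02 + 0.61 + 2.19 + 1.90 + 2.79 = 8.51
σ²_T = 8.51 + 2 × 3.06 = 14.63
α (item deleted) = (5/4)·(1 − 8.51/14.63) = 0.523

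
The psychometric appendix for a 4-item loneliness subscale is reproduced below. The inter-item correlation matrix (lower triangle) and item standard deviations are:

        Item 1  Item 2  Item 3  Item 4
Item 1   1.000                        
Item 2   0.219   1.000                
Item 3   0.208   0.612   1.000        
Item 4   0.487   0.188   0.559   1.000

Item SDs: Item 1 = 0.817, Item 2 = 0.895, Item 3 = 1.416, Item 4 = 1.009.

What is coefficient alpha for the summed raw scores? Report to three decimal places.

Σσ²ᵢ = 0.817² + 0.895² + 1.416² + 1.009² = 4.4917
Covariances σ_ij = r_ij · s_i · s_j:
  σ(Item 1,Item 2) = 0.219 × 0.817 × 0.895 = 0.1601
  σ(Item 1,Item 3) = 0.208 × 0.817 × 1.416 = 0.2406
  σ(Item 1,Item 4) = 0.487 × 0.817 × 1.009 = 0.4015
  σ(Item 2,Item 3) = 0.612 × 0.895 × 1.416 = 0.7756
  σ(Item 2,Item 4) = 0.188 × 0.895 × 1.009 = 0.1698
  σ(Item 3,Item 4) = 0.559 × 1.416 × 1.009 = 0.7987
σ²_T = Σσ²ᵢ + 2·Σσ_ij = 4.4917 + 2 × 2.5463 = 9.5843
α = (4/3)·(1 − 4.4917/9.5843) = 0.708

coefficient alpha = 0.708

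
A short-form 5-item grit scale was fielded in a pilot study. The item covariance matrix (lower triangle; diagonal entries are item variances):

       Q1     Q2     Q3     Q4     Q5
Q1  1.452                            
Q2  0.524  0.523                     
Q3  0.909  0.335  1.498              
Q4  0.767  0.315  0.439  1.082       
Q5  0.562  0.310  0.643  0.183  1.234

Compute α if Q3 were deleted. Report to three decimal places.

α = 0.738

Remaining items: Q1, Q2, Q4, Q5 (k = 4).
ΣVar(i) = 1.452 + 0.523 + 1.082 + 1.234 = 4.291
σ²_T = 4.291 + 2 × 2.661 = 9.613
α (item deleted) = (4/3)·(1 − 4.291/9.613) = 0.738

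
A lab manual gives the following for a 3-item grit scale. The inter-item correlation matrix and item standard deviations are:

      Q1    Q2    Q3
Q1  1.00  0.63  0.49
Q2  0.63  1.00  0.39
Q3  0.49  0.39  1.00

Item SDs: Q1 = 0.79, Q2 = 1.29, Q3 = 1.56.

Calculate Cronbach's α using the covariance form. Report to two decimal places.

Σσ²ᵢ = 0.79² + 1.29² + 1.56² = 4.7218
Covariances σ_ij = r_ij · s_i · s_j:
  σ(Q1,Q2) = 0.63 × 0.79 × 1.29 = 0.6420
  σ(Q1,Q3) = 0.49 × 0.79 × 1.56 = 0.6039
  σ(Q2,Q3) = 0.39 × 1.29 × 1.56 = 0.7848
σ²_T = Σσ²ᵢ + 2·Σσ_ij = 4.7218 + 2 × 2.0307 = 8.7832
α = (3/2)·(1 − 4.7218/8.7832) = 0.69

Cronbach's α = 0.69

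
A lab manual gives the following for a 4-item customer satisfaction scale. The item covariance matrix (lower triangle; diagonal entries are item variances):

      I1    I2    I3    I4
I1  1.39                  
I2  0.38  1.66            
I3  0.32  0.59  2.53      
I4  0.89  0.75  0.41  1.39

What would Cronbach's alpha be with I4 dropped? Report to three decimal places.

α = 0.474

Remaining items: I1, I2, I3 (k = 3).
ΣVar(i) = 1.39 + 1.66 + 2.53 = 5.58
σ²_total = 5.58 + 2 × 1.29 = 8.16
α (item deleted) = (3/2)·(1 − 5.58/8.16) = 0.474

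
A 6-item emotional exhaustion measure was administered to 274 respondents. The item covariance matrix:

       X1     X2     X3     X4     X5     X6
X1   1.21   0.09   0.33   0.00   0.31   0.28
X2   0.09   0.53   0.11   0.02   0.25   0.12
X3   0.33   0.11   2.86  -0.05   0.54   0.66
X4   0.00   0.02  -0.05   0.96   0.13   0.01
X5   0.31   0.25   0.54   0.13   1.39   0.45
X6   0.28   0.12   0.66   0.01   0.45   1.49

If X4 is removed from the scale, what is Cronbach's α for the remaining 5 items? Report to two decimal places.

Remaining items: X1, X2, X3, X5, X6 (k = 5).
sum of item variances = 1.21 + 0.53 + 2.86 + 1.39 + 1.49 = 7.48
σ²_total = 7.48 + 2 × 3.14 = 13.76
α (item deleted) = (5/4)·(1 − 7.48/13.76) = 0.57

Cronbach's α = 0.57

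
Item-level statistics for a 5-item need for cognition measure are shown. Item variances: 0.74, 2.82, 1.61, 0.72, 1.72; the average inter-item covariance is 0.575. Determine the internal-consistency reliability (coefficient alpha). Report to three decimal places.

Σσ²ᵢ = 0.74 + 2.82 + 1.61 + 0.72 + 1.72 = 7.61
Sum of the 10 distinct covariances = 10 × 0.575 = 5.750
total variance = Σσ²ᵢ + 2·Σcov = 7.61 + 2 × 5.750 = 19.110
α = (5/4)·(1 − 7.61/19.110) = 0.752

coefficient alpha = 0.752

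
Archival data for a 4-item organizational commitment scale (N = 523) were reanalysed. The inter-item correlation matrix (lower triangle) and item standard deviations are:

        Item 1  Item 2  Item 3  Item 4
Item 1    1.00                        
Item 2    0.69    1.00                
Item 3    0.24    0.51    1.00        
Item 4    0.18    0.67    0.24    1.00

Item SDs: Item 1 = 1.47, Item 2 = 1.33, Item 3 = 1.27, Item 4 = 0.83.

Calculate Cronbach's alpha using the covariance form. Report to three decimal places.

Σσ²ᵢ = 1.47² + 1.33² + 1.27² + 0.83² = 6.2316
Covariances σ_ij = r_ij · s_i · s_j:
  σ(Item 1,Item 2) = 0.69 × 1.47 × 1.33 = 1.3490
  σ(Item 1,Item 3) = 0.24 × 1.47 × 1.27 = 0.4481
  σ(Item 1,Item 4) = 0.18 × 1.47 × 0.83 = 0.2196
  σ(Item 2,Item 3) = 0.51 × 1.33 × 1.27 = 0.8614
  σ(Item 2,Item 4) = 0.67 × 1.33 × 0.83 = 0.7396
  σ(Item 3,Item 4) = 0.24 × 1.27 × 0.83 = 0.2530
σ²_T = Σσ²ᵢ + 2·Σσ_ij = 6.2316 + 2 × 3.8707 = 13.9730
α = (4/3)·(1 − 6.2316/13.9730) = 0.739

α = 0.739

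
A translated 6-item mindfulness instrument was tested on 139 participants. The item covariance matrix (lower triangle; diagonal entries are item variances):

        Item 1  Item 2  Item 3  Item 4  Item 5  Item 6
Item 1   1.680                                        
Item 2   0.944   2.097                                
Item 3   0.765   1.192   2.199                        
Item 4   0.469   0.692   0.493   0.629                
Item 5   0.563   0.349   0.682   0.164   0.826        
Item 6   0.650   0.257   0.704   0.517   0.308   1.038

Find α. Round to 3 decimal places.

ΣVar(i) = 1.680 + 2.097 + 2.199 + 0.629 + 0.826 + 1.038 = 8.469
Sum of off-diagonal covariances = 8.749
Var(T) = 8.469 + 2 × 8.749 = 25.967
α = (k/(k−1))·(1 − ΣVar(i)/Var(T)) = (6/5)·(1 − 8.469/25.967) = 0.809

α = 0.809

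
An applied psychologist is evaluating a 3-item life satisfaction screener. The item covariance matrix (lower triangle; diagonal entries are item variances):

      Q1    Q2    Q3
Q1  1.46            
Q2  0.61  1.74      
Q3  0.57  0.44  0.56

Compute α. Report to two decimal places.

Σσ²ᵢ = 1.46 + 1.74 + 0.56 = 3.76
Sum of off-diagonal covariances = 1.62
σ²_T = 3.76 + 2 × 1.62 = 7.00
α = (k/(k−1))·(1 − Σσ²ᵢ/σ²_T) = (3/2)·(1 − 3.76/7.00) = 0.69

α = 0.69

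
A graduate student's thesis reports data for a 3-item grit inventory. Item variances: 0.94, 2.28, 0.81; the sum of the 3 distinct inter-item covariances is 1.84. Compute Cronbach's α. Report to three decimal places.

Σσ²ᵢ = 0.94 + 2.28 + 0.81 = 4.03
Sum of distinct covariances = 1.84
σ²_total = Σσ²ᵢ + 2·Σcov = 4.03 + 2 × 1.84 = 7.71
α = (3/2)·(1 − 4.03/7.71) = 0.716

α = 0.716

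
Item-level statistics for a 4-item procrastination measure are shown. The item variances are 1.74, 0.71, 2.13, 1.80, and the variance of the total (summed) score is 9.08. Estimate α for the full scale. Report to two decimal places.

α = 0.40

sum of item variances = 1.74 + 0.71 + 2.13 + 1.80 = 6.38
α = (k/(k−1))·(1 − sum of item variances/σ²_total) = (4/3)·(1 − 6.38/9.08) = 0.40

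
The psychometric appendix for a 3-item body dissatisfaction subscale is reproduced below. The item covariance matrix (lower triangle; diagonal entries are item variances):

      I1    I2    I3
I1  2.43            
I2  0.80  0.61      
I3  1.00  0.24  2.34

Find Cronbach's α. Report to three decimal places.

Cronbach's α = 0.647

ΣVar(i) = 2.43 + 0.61 + 2.34 = 5.38
Σ_{i<j} σ_ij = 2.04
Var(T) = 5.38 + 2 × 2.04 = 9.46
α = (k/(k−1))·(1 − ΣVar(i)/Var(T)) = (3/2)·(1 − 5.38/9.46) = 0.647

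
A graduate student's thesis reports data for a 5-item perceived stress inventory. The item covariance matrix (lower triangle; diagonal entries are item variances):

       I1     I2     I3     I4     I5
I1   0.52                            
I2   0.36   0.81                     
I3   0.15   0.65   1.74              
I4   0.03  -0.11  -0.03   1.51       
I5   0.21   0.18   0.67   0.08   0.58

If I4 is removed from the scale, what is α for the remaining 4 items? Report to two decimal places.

α = 0.73

Remaining items: I1, I2, I3, I5 (k = 4).
ΣVar(i) = 0.52 + 0.81 + 1.74 + 0.58 = 3.65
Var(T) = 3.65 + 2 × 2.22 = 8.09
α (item deleted) = (4/3)·(1 − 3.65/8.09) = 0.73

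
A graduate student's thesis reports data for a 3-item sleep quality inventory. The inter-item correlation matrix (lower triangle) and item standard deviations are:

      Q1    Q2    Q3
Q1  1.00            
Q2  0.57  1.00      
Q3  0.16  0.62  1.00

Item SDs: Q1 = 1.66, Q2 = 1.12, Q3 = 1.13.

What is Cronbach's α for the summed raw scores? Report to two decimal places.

Σσ²ᵢ = 1.66² + 1.12² + 1.13² = 5.2869
Covariances σ_ij = r_ij · s_i · s_j:
  σ(Q1,Q2) = 0.57 × 1.66 × 1.12 = 1.0597
  σ(Q1,Q3) = 0.16 × 1.66 × 1.13 = 0.3001
  σ(Q2,Q3) = 0.62 × 1.12 × 1.13 = 0.7847
σ²_T = Σσ²ᵢ + 2·Σσ_ij = 5.2869 + 2 × 2.1445 = 9.5759
α = (3/2)·(1 − 5.2869/9.5759) = 0.67

Cronbach's α = 0.67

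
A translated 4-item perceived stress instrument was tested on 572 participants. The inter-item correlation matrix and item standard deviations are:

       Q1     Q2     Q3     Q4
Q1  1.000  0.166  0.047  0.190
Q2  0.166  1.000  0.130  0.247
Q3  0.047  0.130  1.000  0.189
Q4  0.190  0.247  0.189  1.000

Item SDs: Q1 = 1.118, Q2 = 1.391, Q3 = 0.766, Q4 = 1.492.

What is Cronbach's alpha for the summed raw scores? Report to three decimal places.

Σσ²ᵢ = 1.118² + 1.391² + 0.766² + 1.492² = 5.9976
Covariances σ_ij = r_ij · s_i · s_j:
  σ(Q1,Q2) = 0.166 × 1.118 × 1.391 = 0.2582
  σ(Q1,Q3) = 0.047 × 1.118 × 0.766 = 0.0403
  σ(Q1,Q4) = 0.190 × 1.118 × 1.492 = 0.3169
  σ(Q2,Q3) = 0.130 × 1.391 × 0.766 = 0.1385
  σ(Q2,Q4) = 0.247 × 1.391 × 1.492 = 0.5126
  σ(Q3,Q4) = 0.189 × 0.766 × 1.492 = 0.2160
σ²_T = Σσ²ᵢ + 2·Σσ_ij = 5.9976 + 2 × 1.4825 = 8.9626
α = (4/3)·(1 − 5.9976/8.9626) = 0.441

Cronbach's alpha = 0.441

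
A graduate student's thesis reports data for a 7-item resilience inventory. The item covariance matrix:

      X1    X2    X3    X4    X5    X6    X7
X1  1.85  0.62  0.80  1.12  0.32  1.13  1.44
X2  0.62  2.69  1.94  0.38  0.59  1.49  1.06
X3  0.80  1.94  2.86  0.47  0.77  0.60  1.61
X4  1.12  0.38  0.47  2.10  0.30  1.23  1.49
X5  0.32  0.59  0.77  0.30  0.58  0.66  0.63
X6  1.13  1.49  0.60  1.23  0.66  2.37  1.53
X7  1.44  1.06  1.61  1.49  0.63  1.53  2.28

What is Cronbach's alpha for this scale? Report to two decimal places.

α = 0.85

Σσᵢ² = 1.85 + 2.69 + 2.86 + 2.10 + 0.58 + 2.37 + 2.28 = 14.73
Sum of the distinct covariances = 20.18
Var(T) = 14.73 + 2 × 20.18 = 55.09
α = (k/(k−1))·(1 − Σσᵢ²/Var(T)) = (7/6)·(1 − 14.73/55.09) = 0.85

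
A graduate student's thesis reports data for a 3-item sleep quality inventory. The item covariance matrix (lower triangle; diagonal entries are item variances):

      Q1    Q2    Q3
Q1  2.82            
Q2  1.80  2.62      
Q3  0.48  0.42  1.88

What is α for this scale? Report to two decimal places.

Σσᵢ² = 2.82 + 2.62 + 1.88 = 7.32
Sum of off-diagonal covariances = 2.70
σ²_T = 7.32 + 2 × 2.70 = 12.72
α = (k/(k−1))·(1 − Σσᵢ²/σ²_T) = (3/2)·(1 − 7.32/12.72) = 0.64

α = 0.64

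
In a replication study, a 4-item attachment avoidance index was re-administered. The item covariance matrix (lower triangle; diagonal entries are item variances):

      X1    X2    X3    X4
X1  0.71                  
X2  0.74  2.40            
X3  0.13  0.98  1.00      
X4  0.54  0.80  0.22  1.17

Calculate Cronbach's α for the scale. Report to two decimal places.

Cronbach's α = 0.75

Σσᵢ² = 0.71 + 2.40 + 1.00 + 1.17 = 5.28
Sum of off-diagonal covariances = 3.41
Var(T) = 5.28 + 2 × 3.41 = 12.10
α = (k/(k−1))·(1 − Σσᵢ²/Var(T)) = (4/3)·(1 − 5.28/12.10) = 0.75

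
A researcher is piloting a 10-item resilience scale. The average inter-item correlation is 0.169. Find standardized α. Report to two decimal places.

Standardized α = k·r̄ / (1 + (k−1)·r̄) = 10 × 0.169 / (1 + 9 × 0.169)
  = 1.6900 / 2.5210 = 0.67

α = 0.67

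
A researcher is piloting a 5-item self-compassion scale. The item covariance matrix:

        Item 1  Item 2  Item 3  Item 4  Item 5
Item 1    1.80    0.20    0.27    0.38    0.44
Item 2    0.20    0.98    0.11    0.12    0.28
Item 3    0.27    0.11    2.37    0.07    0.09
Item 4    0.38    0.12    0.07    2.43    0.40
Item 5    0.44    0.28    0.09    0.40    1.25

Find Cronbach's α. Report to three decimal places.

Σσᵢ² = 1.80 + 0.98 + 2.37 + 2.43 + 1.25 = 8.83
Sum of off-diagonal covariances = 2.36
σ²_T = 8.83 + 2 × 2.36 = 13.55
α = (k/(k−1))·(1 − Σσᵢ²/σ²_T) = (5/4)·(1 − 8.83/13.55) = 0.435

α = 0.435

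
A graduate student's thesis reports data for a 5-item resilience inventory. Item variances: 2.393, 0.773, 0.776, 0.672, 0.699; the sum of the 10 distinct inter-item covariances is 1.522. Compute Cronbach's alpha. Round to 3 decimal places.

sum of item variances = 2.393 + 0.773 + 0.776 + 0.672 + 0.699 = 5.313
Sum of distinct covariances = 1.522
Var(T) = sum of item variances + 2·Σcov = 5.313 + 2 × 1.522 = 8.357
α = (5/4)·(1 − 5.313/8.357) = 0.455

α = 0.455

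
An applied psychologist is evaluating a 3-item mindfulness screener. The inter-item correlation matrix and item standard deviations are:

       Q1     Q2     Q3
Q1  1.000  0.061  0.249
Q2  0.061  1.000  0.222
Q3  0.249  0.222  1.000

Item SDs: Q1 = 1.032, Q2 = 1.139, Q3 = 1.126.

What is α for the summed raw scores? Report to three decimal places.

Σσ²ᵢ = 1.032² + 1.139² + 1.126² = 3.6302
Covariances σ_ij = r_ij · s_i · s_j:
  σ(Q1,Q2) = 0.061 × 1.032 × 1.139 = 0.0717
  σ(Q1,Q3) = 0.249 × 1.032 × 1.126 = 0.2893
  σ(Q2,Q3) = 0.222 × 1.139 × 1.126 = 0.2847
σ²_T = Σσ²ᵢ + 2·Σσ_ij = 3.6302 + 2 × 0.6457 = 4.9216
α = (3/2)·(1 − 3.6302/4.9216) = 0.394

α = 0.394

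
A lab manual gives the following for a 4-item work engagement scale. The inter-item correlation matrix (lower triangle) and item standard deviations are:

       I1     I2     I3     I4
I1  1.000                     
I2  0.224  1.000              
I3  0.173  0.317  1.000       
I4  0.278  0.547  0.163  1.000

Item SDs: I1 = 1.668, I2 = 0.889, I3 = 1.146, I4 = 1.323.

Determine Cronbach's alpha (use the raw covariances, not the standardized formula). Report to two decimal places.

α = 0.57

Σσ²ᵢ = 1.668² + 0.889² + 1.146² + 1.323² = 6.6362
Covariances σ_ij = r_ij · s_i · s_j:
  σ(I1,I2) = 0.224 × 1.668 × 0.889 = 0.3322
  σ(I1,I3) = 0.173 × 1.668 × 1.146 = 0.3307
  σ(I1,I4) = 0.278 × 1.668 × 1.323 = 0.6135
  σ(I2,I3) = 0.317 × 0.889 × 1.146 = 0.3230
  σ(I2,I4) = 0.547 × 0.889 × 1.323 = 0.6434
  σ(I3,I4) = 0.163 × 1.146 × 1.323 = 0.2471
σ²_T = Σσ²ᵢ + 2·Σσ_ij = 6.6362 + 2 × 2.4899 = 11.6160
α = (4/3)·(1 − 6.6362/11.6160) = 0.57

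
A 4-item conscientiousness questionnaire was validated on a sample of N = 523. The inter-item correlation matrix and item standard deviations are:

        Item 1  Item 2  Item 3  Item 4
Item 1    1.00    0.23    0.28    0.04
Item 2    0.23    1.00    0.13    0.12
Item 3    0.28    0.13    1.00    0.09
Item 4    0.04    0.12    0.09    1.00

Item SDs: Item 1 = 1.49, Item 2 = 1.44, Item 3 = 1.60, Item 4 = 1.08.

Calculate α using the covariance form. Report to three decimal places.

Σσ²ᵢ = 1.49² + 1.44² + 1.60² + 1.08² = 8.0201
Covariances σ_ij = r_ij · s_i · s_j:
  σ(Item 1,Item 2) = 0.23 × 1.49 × 1.44 = 0.4935
  σ(Item 1,Item 3) = 0.28 × 1.49 × 1.60 = 0.6675
  σ(Item 1,Item 4) = 0.04 × 1.49 × 1.08 = 0.0644
  σ(Item 2,Item 3) = 0.13 × 1.44 × 1.60 = 0.2995
  σ(Item 2,Item 4) = 0.12 × 1.44 × 1.08 = 0.1866
  σ(Item 3,Item 4) = 0.09 × 1.60 × 1.08 = 0.1555
σ²_T = Σσ²ᵢ + 2·Σσ_ij = 8.0201 + 2 × 1.8670 = 11.7541
α = (4/3)·(1 − 8.0201/11.7541) = 0.424

α = 0.424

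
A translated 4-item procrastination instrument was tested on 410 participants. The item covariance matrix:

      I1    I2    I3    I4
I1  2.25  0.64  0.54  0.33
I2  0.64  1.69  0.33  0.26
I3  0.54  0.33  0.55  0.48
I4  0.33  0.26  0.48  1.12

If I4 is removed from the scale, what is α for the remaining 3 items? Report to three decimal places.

Remaining items: I1, I2, I3 (k = 3).
sum of item variances = 2.25 + 1.69 + 0.55 = 4.49
total variance = 4.49 + 2 × 1.51 = 7.51
α (item deleted) = (3/2)·(1 − 4.49/7.51) = 0.603

α = 0.603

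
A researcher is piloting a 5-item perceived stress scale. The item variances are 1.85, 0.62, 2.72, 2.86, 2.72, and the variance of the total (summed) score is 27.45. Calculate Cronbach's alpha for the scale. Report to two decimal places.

α = 0.76

Σσ²ᵢ = 1.85 + 0.62 + 2.72 + 2.86 + 2.72 = 10.77
α = (k/(k−1))·(1 − Σσ²ᵢ/total variance) = (5/4)·(1 − 10.77/27.45) = 0.76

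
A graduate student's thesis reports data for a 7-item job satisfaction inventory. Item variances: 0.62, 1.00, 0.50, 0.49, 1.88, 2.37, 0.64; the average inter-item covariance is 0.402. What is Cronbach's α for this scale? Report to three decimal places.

ΣVar(i) = 0.62 + 1.00 + 0.50 + 0.49 + 1.88 + 2.37 + 0.64 = 7.50
Sum of the 21 distinct covariances = 21 × 0.402 = 8.442
σ²_T = ΣVar(i) + 2·Σcov = 7.50 + 2 × 8.442 = 24.384
α = (7/6)·(1 − 7.50/24.384) = 0.808

Cronbach's α = 0.808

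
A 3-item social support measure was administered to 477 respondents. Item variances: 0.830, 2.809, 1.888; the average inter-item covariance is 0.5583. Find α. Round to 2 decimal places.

α = 0.57

Σσᵢ² = 0.830 + 2.809 + 1.888 = 5.527
Sum of the 3 distinct covariances = 3 × 0.5583 = 1.6749
σ²_T = Σσᵢ² + 2·Σcov = 5.527 + 2 × 1.6749 = 8.8768
α = (3/2)·(1 − 5.527/8.8768) = 0.57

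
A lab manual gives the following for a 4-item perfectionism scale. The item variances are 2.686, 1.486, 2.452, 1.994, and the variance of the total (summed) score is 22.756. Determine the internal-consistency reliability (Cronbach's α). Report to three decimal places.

Σσ²ᵢ = 2.686 + 1.486 + 2.452 + 1.994 = 8.618
α = (k/(k−1))·(1 − Σσ²ᵢ/total variance) = (4/3)·(1 − 8.618/22.756) = 0.828

Cronbach's α = 0.828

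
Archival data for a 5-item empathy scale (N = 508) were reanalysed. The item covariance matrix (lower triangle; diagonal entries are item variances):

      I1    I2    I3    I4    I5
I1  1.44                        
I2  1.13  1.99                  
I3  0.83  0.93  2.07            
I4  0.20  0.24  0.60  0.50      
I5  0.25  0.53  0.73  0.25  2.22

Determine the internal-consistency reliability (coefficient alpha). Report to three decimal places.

Σσᵢ² = 1.44 + 1.99 + 2.07 + 0.50 + 2.22 = 8.22
Σ_{i<j} σ_ij = 5.69
Var(T) = 8.22 + 2 × 5.69 = 19.60
α = (k/(k−1))·(1 − Σσᵢ²/Var(T)) = (5/4)·(1 − 8.22/19.60) = 0.726

coefficient alpha = 0.726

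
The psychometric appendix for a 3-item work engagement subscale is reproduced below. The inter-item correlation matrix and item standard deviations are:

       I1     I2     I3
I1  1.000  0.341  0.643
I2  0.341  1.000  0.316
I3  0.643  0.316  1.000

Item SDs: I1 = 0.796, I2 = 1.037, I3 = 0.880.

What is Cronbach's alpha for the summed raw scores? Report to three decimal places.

α = 0.677

Σσ²ᵢ = 0.796² + 1.037² + 0.880² = 2.4834
Covariances σ_ij = r_ij · s_i · s_j:
  σ(I1,I2) = 0.341 × 0.796 × 1.037 = 0.2815
  σ(I1,I3) = 0.643 × 0.796 × 0.880 = 0.4504
  σ(I2,I3) = 0.316 × 1.037 × 0.880 = 0.2884
σ²_T = Σσ²ᵢ + 2·Σσ_ij = 2.4834 + 2 × 1.0203 = 4.5240
α = (3/2)·(1 − 2.4834/4.5240) = 0.677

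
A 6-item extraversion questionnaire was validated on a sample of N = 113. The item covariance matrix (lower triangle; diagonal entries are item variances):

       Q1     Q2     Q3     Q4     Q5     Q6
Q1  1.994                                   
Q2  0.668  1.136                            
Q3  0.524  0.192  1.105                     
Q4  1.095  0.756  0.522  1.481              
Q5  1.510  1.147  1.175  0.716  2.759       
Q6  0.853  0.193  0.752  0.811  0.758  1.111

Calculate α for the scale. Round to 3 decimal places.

α = 0.851

Σσ²ᵢ = 1.994 + 1.136 + 1.105 + 1.481 + 2.759 + 1.111 = 9.586
Sum of off-diagonal covariances = 11.672
Var(T) = 9.586 + 2 × 11.672 = 32.930
α = (k/(k−1))·(1 − Σσ²ᵢ/Var(T)) = (6/5)·(1 − 9.586/32.930) = 0.851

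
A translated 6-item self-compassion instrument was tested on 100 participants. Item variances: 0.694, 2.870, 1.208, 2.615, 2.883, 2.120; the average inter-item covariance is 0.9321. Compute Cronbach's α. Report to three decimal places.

sum of item variances = 0.694 + 2.870 + 1.208 + 2.615 + 2.883 + 2.120 = 12.390
Sum of the 15 distinct covariances = 15 × 0.9321 = 13.9815
total variance = sum of item variances + 2·Σcov = 12.390 + 2 × 13.9815 = 40.3530
α = (6/5)·(1 − 12.390/40.3530) = 0.832

Cronbach's α = 0.832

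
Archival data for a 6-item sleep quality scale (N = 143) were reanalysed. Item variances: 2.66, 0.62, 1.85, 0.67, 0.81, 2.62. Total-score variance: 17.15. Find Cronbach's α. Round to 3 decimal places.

α = 0.554

Σσᵢ² = 2.66 + 0.62 + 1.85 + 0.67 + 0.81 + 2.62 = 9.23
α = (k/(k−1))·(1 − Σσᵢ²/Var(T)) = (6/5)·(1 − 9.23/17.15) = 0.554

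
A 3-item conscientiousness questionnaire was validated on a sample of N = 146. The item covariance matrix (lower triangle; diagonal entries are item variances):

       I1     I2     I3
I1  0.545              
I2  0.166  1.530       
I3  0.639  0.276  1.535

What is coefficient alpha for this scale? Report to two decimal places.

coefficient alpha = 0.56

Σσ²ᵢ = 0.545 + 1.530 + 1.535 = 3.610
Sum of the distinct covariances = 1.081
Var(T) = 3.610 + 2 × 1.081 = 5.772
α = (k/(k−1))·(1 − Σσ²ᵢ/Var(T)) = (3/2)·(1 − 3.610/5.772) = 0.56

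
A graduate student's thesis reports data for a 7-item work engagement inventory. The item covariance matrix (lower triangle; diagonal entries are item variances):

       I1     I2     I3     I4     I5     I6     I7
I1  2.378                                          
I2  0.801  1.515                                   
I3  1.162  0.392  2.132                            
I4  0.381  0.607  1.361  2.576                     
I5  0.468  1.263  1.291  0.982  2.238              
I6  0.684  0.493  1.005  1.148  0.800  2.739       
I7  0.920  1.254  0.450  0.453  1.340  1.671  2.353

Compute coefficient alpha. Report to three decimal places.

coefficient alpha = 0.821

sum of item variances = 2.378 + 1.515 + 2.132 + 2.576 + 2.238 + 2.739 + 2.353 = 15.931
Σ_{i<j} σ_ij = 18.926
Var(T) = 15.931 + 2 × 18.926 = 53.783
α = (k/(k−1))·(1 − sum of item variances/Var(T)) = (7/6)·(1 − 15.931/53.783) = 0.821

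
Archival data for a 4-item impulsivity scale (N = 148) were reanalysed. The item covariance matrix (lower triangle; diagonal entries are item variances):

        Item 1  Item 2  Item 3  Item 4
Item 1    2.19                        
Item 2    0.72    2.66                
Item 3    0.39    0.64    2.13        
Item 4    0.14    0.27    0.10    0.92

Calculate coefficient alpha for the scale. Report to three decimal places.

α = 0.485

ΣVar(i) = 2.19 + 2.66 + 2.13 + 0.92 = 7.90
Sum of the distinct covariances = 2.26
Var(T) = 7.90 + 2 × 2.26 = 12.42
α = (k/(k−1))·(1 − ΣVar(i)/Var(T)) = (4/3)·(1 − 7.90/12.42) = 0.485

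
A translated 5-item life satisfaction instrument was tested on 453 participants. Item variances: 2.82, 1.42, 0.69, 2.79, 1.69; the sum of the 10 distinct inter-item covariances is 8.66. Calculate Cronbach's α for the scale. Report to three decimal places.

Cronbach's α = 0.810

Σσᵢ² = 2.82 + 1.42 + 0.69 + 2.79 + 1.69 = 9.41
Sum of distinct covariances = 8.66
σ²_total = Σσᵢ² + 2·Σcov = 9.41 + 2 × 8.66 = 26.73
α = (5/4)·(1 − 9.41/26.73) = 0.810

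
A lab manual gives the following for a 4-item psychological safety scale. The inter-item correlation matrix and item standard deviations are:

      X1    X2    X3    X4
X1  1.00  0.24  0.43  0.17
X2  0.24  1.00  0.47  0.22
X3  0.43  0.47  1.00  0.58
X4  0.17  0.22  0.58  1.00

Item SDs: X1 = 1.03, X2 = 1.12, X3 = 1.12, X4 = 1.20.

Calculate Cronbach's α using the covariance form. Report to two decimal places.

Cronbach's α = 0.69

Σσ²ᵢ = 1.03² + 1.12² + 1.12² + 1.20² = 5.0097
Covariances σ_ij = r_ij · s_i · s_j:
  σ(X1,X2) = 0.24 × 1.03 × 1.12 = 0.2769
  σ(X1,X3) = 0.43 × 1.03 × 1.12 = 0.4960
  σ(X1,X4) = 0.17 × 1.03 × 1.20 = 0.2101
  σ(X2,X3) = 0.47 × 1.12 × 1.12 = 0.5896
  σ(X2,X4) = 0.22 × 1.12 × 1.20 = 0.2957
  σ(X3,X4) = 0.58 × 1.12 × 1.20 = 0.7795
σ²_T = Σσ²ᵢ + 2·Σσ_ij = 5.0097 + 2 × 2.6478 = 10.3053
α = (4/3)·(1 − 5.0097/10.3053) = 0.69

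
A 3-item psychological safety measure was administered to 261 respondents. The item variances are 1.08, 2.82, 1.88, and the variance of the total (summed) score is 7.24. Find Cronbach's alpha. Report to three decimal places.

ΣVar(i) = 1.08 + 2.82 + 1.88 = 5.78
α = (k/(k−1))·(1 − ΣVar(i)/σ²_T) = (3/2)·(1 − 5.78/7.24) = 0.302

α = 0.302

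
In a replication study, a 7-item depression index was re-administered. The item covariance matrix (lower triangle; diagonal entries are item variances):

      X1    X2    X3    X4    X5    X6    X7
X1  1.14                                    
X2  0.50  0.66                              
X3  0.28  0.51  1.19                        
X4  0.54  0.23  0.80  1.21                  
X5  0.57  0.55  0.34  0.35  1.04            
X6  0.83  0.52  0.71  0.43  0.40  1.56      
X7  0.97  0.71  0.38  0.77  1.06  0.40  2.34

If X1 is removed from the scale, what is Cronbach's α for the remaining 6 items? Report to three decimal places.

Remaining items: X2, X3, X4, X5, X6, X7 (k = 6).
Σσᵢ² = 0.66 + 1.19 + 1.21 + 1.04 + 1.56 + 2.34 = 8.00
total variance = 8.00 + 2 × 8.16 = 24.32
α (item deleted) = (6/5)·(1 − 8.00/24.32) = 0.805

Cronbach's α = 0.805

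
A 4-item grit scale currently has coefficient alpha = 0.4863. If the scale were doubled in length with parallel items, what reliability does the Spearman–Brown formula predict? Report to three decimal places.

predicted reliability = 0.654

Length factor m = 2
α' = m·α / (1 + (m−1)·α)
   = 2 × 0.4863 / (1 + (2 − 1) × 0.4863)
   = 0.9726 / 1.4863 = 0.654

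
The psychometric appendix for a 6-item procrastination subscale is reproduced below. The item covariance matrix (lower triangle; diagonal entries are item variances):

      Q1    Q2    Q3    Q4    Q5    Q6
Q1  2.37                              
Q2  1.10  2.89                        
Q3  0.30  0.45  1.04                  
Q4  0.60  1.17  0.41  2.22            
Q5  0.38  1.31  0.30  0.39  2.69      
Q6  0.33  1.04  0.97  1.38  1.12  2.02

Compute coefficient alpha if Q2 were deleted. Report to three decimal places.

Remaining items: Q1, Q3, Q4, Q5, Q6 (k = 5).
ΣVar(i) = 2.37 + 1.04 + 2.22 + 2.69 + 2.02 = 10.34
total variance = 10.34 + 2 × 6.18 = 22.70
α (item deleted) = (5/4)·(1 − 10.34/22.70) = 0.681

α = 0.681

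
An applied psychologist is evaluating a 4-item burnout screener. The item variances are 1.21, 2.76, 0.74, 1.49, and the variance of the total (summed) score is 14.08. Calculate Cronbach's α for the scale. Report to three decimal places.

α = 0.746

ΣVar(i) = 1.21 + 2.76 + 0.74 + 1.49 = 6.20
α = (k/(k−1))·(1 − ΣVar(i)/Var(T)) = (4/3)·(1 − 6.20/14.08) = 0.746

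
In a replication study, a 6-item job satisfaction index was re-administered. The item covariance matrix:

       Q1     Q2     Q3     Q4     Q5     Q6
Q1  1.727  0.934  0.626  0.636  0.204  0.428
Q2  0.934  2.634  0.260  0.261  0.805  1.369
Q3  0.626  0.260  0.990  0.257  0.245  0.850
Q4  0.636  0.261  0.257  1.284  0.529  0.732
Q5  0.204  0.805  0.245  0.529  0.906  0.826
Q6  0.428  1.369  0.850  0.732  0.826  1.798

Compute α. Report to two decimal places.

α = 0.79

sum of item variances = 1.727 + 2.634 + 0.990 + 1.284 + 0.906 + 1.798 = 9.339
Σ_{i<j} σ_ij = 8.962
σ²_T = 9.339 + 2 × 8.962 = 27.263
α = (k/(k−1))·(1 − sum of item variances/σ²_T) = (6/5)·(1 − 9.339/27.263) = 0.79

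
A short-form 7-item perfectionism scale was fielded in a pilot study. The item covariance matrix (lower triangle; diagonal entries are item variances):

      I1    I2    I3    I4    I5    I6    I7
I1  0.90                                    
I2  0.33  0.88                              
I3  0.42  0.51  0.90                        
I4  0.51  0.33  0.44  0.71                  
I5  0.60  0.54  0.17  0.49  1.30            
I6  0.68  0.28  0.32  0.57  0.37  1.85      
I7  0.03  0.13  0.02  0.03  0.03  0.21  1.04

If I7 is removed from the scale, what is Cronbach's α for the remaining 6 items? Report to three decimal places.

Remaining items: I1, I2, I3, I4, I5, I6 (k = 6).
Σσᵢ² = 0.90 + 0.88 + 0.90 + 0.71 + 1.30 + 1.85 = 6.54
σ²_T = 6.54 + 2 × 6.56 = 19.66
α (item deleted) = (6/5)·(1 − 6.54/19.66) = 0.801

α = 0.801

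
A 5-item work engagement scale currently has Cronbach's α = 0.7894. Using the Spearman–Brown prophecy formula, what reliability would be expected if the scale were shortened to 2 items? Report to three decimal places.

predicted reliability = 0.600

Length factor m = 2/5 = 0.4000
α' = m·α / (1 − (1−m)·α)
   = 2/5 × 0.7894 / (1 − (1 − 2/5) × 0.7894)
   = 0.3158 / 0.5264 = 0.600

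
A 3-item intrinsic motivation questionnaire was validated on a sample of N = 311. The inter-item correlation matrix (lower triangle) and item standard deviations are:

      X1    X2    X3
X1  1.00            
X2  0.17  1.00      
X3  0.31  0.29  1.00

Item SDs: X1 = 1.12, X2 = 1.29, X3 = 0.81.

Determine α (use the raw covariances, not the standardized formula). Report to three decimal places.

Σσ²ᵢ = 1.12² + 1.29² + 0.81² = 3.5746
Covariances σ_ij = r_ij · s_i · s_j:
  σ(X1,X2) = 0.17 × 1.12 × 1.29 = 0.2456
  σ(X1,X3) = 0.31 × 1.12 × 0.81 = 0.2812
  σ(X2,X3) = 0.29 × 1.29 × 0.81 = 0.3030
σ²_T = Σσ²ᵢ + 2·Σσ_ij = 3.5746 + 2 × 0.8298 = 5.2342
α = (3/2)·(1 − 3.5746/5.2342) = 0.476

α = 0.476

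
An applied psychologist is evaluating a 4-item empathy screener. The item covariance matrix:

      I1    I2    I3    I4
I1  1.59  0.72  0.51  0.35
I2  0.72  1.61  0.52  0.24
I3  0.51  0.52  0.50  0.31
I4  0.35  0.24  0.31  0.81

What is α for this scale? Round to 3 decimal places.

Σσᵢ² = 1.59 + 1.61 + 0.50 + 0.81 = 4.51
Sum of the distinct covariances = 2.65
Var(T) = 4.51 + 2 × 2.65 = 9.81
α = (k/(k−1))·(1 − Σσᵢ²/Var(T)) = (4/3)·(1 − 4.51/9.81) = 0.720

α = 0.720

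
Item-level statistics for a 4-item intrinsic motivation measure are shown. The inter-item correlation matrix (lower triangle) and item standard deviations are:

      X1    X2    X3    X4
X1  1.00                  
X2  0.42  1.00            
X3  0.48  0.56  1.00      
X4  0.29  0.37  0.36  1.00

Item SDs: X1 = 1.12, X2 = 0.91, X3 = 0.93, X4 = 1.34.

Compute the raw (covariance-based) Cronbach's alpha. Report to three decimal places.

Σσ²ᵢ = 1.12² + 0.91² + 0.93² + 1.34² = 4.7430
Covariances σ_ij = r_ij · s_i · s_j:
  σ(X1,X2) = 0.42 × 1.12 × 0.91 = 0.4281
  σ(X1,X3) = 0.48 × 1.12 × 0.93 = 0.5000
  σ(X1,X4) = 0.29 × 1.12 × 1.34 = 0.4352
  σ(X2,X3) = 0.56 × 0.91 × 0.93 = 0.4739
  σ(X2,X4) = 0.37 × 0.91 × 1.34 = 0.4512
  σ(X3,X4) = 0.36 × 0.93 × 1.34 = 0.4486
σ²_T = Σσ²ᵢ + 2·Σσ_ij = 4.7430 + 2 × 2.7370 = 10.2170
α = (4/3)·(1 − 4.7430/10.2170) = 0.714

α = 0.714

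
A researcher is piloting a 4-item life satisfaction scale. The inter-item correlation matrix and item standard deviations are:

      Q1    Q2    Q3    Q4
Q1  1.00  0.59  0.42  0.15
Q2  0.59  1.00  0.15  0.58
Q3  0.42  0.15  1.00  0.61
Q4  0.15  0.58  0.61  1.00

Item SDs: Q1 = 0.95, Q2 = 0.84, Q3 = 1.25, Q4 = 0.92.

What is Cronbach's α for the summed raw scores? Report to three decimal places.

Σσ²ᵢ = 0.95² + 0.84² + 1.25² + 0.92² = 4.0170
Covariances σ_ij = r_ij · s_i · s_j:
  σ(Q1,Q2) = 0.59 × 0.95 × 0.84 = 0.4708
  σ(Q1,Q3) = 0.42 × 0.95 × 1.25 = 0.4987
  σ(Q1,Q4) = 0.15 × 0.95 × 0.92 = 0.1311
  σ(Q2,Q3) = 0.15 × 0.84 × 1.25 = 0.1575
  σ(Q2,Q4) = 0.58 × 0.84 × 0.92 = 0.4482
  σ(Q3,Q4) = 0.61 × 1.25 × 0.92 = 0.7015
σ²_T = Σσ²ᵢ + 2·Σσ_ij = 4.0170 + 2 × 2.4078 = 8.8326
α = (4/3)·(1 − 4.0170/8.8326) = 0.727

Cronbach's α = 0.727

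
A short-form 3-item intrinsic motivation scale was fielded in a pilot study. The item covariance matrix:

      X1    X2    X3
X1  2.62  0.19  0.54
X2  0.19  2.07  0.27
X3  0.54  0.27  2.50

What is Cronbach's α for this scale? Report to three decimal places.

α = 0.326

Σσ²ᵢ = 2.62 + 2.07 + 2.50 = 7.19
Sum of off-diagonal covariances = 1.00
σ²_total = 7.19 + 2 × 1.00 = 9.19
α = (k/(k−1))·(1 − Σσ²ᵢ/σ²_total) = (3/2)·(1 − 7.19/9.19) = 0.326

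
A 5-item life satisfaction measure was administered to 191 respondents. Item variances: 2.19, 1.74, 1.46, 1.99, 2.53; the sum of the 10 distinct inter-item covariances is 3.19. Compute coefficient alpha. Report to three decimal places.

coefficient alpha = 0.490

sum of item variances = 2.19 + 1.74 + 1.46 + 1.99 + 2.53 = 9.91
Sum of distinct covariances = 3.19
σ²_total = sum of item variances + 2·Σcov = 9.91 + 2 × 3.19 = 16.29
α = (5/4)·(1 − 9.91/16.29) = 0.490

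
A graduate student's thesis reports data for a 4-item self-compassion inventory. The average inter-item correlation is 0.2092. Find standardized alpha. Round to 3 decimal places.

Standardized α = k·r̄ / (1 + (k−1)·r̄) = 4 × 0.2092 / (1 + 3 × 0.2092)
  = 0.8368 / 1.6276 = 0.514

α = 0.514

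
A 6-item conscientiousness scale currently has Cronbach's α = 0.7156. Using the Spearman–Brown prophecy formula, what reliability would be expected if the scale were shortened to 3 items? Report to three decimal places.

Length factor m = 3/6 = 0.5000
α' = m·α / (1 − (1−m)·α)
   = 3/6 × 0.7156 / (1 − (1 − 3/6) × 0.7156)
   = 0.3578 / 0.6422 = 0.557

predicted reliability = 0.557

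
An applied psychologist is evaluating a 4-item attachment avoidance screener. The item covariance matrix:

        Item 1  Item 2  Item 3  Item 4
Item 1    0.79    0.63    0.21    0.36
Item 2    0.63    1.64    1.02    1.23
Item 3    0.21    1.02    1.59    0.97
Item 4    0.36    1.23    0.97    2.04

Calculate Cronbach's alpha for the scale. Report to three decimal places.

Cronbach's alpha = 0.791

Σσ²ᵢ = 0.79 + 1.64 + 1.59 + 2.04 = 6.06
Sum of the distinct covariances = 4.42
total variance = 6.06 + 2 × 4.42 = 14.90
α = (k/(k−1))·(1 − Σσ²ᵢ/total variance) = (4/3)·(1 − 6.06/14.90) = 0.791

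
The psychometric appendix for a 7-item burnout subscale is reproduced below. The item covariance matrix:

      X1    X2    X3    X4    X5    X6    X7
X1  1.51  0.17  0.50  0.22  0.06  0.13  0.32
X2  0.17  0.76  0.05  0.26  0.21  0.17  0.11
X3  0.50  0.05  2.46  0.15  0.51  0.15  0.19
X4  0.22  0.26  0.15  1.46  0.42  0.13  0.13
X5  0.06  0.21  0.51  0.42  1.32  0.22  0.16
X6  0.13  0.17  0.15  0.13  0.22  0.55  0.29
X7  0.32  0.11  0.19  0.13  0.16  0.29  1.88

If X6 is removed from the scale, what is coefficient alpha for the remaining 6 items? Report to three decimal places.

coefficient alpha = 0.509

Remaining items: X1, X2, X3, X4, X5, X7 (k = 6).
ΣVar(i) = 1.51 + 0.76 + 2.46 + 1.46 + 1.32 + 1.88 = 9.39
Var(T) = 9.39 + 2 × 3.46 = 16.31
α (item deleted) = (6/5)·(1 − 9.39/16.31) = 0.509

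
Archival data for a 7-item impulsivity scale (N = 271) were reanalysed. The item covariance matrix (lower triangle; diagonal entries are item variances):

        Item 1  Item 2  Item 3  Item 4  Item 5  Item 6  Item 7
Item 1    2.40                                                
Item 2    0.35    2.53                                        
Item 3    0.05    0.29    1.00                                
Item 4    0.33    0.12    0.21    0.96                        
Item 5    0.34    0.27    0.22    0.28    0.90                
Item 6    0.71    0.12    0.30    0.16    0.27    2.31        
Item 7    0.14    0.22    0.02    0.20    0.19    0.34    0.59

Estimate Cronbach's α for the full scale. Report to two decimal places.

Cronbach's α = 0.57

ΣVar(i) = 2.40 + 2.53 + 1.00 + 0.96 + 0.90 + 2.31 + 0.59 = 10.69
Sum of off-diagonal covariances = 5.13
Var(T) = 10.69 + 2 × 5.13 = 20.95
α = (k/(k−1))·(1 − ΣVar(i)/Var(T)) = (7/6)·(1 − 10.69/20.95) = 0.57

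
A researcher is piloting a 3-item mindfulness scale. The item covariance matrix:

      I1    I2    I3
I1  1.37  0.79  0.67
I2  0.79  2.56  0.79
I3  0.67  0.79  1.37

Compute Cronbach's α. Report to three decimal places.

α = 0.689

sum of item variances = 1.37 + 2.56 + 1.37 = 5.30
Σ_{i<j} σ_ij = 2.25
Var(T) = 5.30 + 2 × 2.25 = 9.80
α = (k/(k−1))·(1 − sum of item variances/Var(T)) = (3/2)·(1 − 5.30/9.80) = 0.689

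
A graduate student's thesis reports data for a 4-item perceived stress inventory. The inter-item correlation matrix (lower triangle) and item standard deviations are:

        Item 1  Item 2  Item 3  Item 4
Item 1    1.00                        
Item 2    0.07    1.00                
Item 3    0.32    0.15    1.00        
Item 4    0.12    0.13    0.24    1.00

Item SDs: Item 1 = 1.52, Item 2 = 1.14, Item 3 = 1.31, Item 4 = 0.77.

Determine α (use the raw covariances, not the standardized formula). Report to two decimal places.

Σσ²ᵢ = 1.52² + 1.14² + 1.31² + 0.77² = 5.9190
Covariances σ_ij = r_ij · s_i · s_j:
  σ(Item 1,Item 2) = 0.07 × 1.52 × 1.14 = 0.1213
  σ(Item 1,Item 3) = 0.32 × 1.52 × 1.31 = 0.6372
  σ(Item 1,Item 4) = 0.12 × 1.52 × 0.77 = 0.1404
  σ(Item 2,Item 3) = 0.15 × 1.14 × 1.31 = 0.2240
  σ(Item 2,Item 4) = 0.13 × 1.14 × 0.77 = 0.1141
  σ(Item 3,Item 4) = 0.24 × 1.31 × 0.77 = 0.2421
σ²_T = Σσ²ᵢ + 2·Σσ_ij = 5.9190 + 2 × 1.4791 = 8.8772
α = (4/3)·(1 − 5.9190/8.8772) = 0.44

α = 0.44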